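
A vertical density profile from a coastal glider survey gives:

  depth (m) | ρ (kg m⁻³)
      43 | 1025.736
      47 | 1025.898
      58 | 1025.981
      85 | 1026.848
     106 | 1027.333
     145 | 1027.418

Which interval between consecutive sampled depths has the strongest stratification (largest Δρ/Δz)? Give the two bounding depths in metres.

Compute the density gradient over each adjacent pair:
  43–47 m: Δρ/Δz = 0.162/4 = 0.041 kg m⁻⁴
  47–58 m: Δρ/Δz = 0.083/11 = 7.5 × 10⁻³ kg m⁻⁴
  58–85 m: Δρ/Δz = 0.867/27 = 0.032 kg m⁻⁴
  85–106 m: Δρ/Δz = 0.485/21 = 0.023 kg m⁻⁴
  106–145 m: Δρ/Δz = 0.085/39 = 2.2 × 10⁻³ kg m⁻⁴
The largest gradient is in the 43–47 m interval — the pycnocline.

43–47 m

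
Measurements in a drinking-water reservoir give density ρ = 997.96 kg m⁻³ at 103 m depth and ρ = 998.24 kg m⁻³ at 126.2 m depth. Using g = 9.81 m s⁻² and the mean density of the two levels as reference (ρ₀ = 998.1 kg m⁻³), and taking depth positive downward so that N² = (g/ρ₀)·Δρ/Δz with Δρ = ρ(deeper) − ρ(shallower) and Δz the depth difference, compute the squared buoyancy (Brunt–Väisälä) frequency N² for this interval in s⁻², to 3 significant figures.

1.19 × 10⁻⁴ s⁻²

Δρ = 998.24 − 997.96 = 0.28 kg m⁻³ over Δz = 126.2 − 103 = 23.2 m.
N² = (9.81/998.1) × (0.28/23.2) = 1.1862 × 10⁻⁴ s⁻² ≈ 1.19 × 10⁻⁴ s⁻².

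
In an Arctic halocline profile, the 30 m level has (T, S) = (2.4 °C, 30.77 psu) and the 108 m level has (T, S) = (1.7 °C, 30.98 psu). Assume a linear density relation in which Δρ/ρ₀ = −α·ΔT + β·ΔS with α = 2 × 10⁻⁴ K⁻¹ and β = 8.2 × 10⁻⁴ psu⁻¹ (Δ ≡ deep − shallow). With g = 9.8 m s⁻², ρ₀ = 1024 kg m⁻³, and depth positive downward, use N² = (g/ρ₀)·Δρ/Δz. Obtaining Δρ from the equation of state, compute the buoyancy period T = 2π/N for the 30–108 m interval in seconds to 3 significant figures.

1.00 × 10³ s

ΔT = -0.7 K, ΔS = +0.21 psu (deep − shallow).
Δρ/ρ₀ = −αΔT + βΔS = 1.40 × 10⁻⁴ + 1.722 × 10⁻⁴ = 3.122 × 10⁻⁴, so Δρ ≈ 0.3197 kg m⁻³.
N² = (g/ρ₀)·Δρ/Δz = g·(Δρ/ρ₀)/Δz = 9.8 × 3.122 × 10⁻⁴ / 78 = 3.9225 × 10⁻⁵ s⁻².
N = √(3.9225 × 10⁻⁵) = 6.2630 × 10⁻³ rad s⁻¹ → T = 2π/N = 1.0032 × 10³ s ≈ 1.00 × 10³ s.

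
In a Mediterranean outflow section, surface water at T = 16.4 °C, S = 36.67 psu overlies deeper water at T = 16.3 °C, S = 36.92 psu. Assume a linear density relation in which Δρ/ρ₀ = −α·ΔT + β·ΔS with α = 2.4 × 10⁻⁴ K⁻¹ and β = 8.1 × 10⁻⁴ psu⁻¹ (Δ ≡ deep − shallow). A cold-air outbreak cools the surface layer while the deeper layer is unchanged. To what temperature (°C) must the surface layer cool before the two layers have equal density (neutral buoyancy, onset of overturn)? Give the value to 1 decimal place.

15.5 °C

Neutral buoyancy requires Δρ = 0, i.e. −α(T_deep − T_surf′) + β(S_deep − S_surf) = 0.
T_surf′ = T_deep − (β/α)·ΔS = 16.3 − (8.1 × 10⁻⁴/2.4 × 10⁻⁴)·(+0.25) = 15.456 °C.
Cooling required: 16.4 − (15.456) = 0.944 °C.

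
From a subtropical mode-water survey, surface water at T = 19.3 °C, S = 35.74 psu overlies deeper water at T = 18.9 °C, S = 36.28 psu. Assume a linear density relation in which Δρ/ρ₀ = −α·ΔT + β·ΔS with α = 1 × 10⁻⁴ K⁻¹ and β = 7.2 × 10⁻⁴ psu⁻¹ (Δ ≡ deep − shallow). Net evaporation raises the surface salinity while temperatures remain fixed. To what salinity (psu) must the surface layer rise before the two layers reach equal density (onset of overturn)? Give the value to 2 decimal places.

36.34 psu

Neutral buoyancy requires −α(T_deep − T_surf) + β(S_deep − S_surf′) = 0.
S_surf′ = S_deep − (α/β)·ΔT = 36.28 − (1 × 10⁻⁴/7.2 × 10⁻⁴)·(-0.4) = 36.3356 psu.
Increase required: 36.3356 − 35.74 = 0.5956 psu.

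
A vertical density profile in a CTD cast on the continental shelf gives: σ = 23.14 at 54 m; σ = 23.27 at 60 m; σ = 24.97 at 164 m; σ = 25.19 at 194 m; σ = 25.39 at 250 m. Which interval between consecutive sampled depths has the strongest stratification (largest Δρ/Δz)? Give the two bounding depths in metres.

54–60 m

Compute the density gradient over each adjacent pair:
  54–60 m: Δρ/Δz = 0.13/6 = 0.022 kg m⁻⁴
  60–164 m: Δρ/Δz = 1.70/104 = 0.016 kg m⁻⁴
  164–194 m: Δρ/Δz = 0.22/30 = 7.3 × 10⁻³ kg m⁻⁴
  194–250 m: Δρ/Δz = 0.20/56 = 3.6 × 10⁻³ kg m⁻⁴
The largest gradient is in the 54–60 m interval — the pycnocline.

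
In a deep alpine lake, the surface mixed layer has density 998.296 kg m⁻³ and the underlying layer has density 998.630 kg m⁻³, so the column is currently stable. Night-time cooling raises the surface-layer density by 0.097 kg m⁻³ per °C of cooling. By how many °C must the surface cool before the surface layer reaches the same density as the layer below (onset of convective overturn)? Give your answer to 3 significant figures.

3.44 °C

Density deficit of the surface layer: 998.630 − 998.296 = 0.334 kg m⁻³.
Required change = 0.334 / 0.097 = 3.44 °C.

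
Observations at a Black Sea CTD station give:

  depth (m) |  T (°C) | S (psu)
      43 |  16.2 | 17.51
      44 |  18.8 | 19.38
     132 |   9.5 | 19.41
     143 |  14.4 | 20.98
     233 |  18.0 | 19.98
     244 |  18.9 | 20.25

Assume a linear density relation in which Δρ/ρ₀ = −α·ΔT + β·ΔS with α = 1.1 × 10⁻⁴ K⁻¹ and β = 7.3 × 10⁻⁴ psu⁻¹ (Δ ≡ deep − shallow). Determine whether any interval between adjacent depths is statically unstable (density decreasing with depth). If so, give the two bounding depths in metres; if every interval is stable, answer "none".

143–233 m

Evaluate Δρ/ρ₀ = −αΔT + βΔS across each adjacent pair:
  43–44 m: −αΔT+βΔS = −(1.1 × 10⁻⁴)(+2.6)+(7.3 × 10⁻⁴)(+1.87) = 1.1 × 10⁻³ → stable
  44–132 m: −αΔT+βΔS = −(1.1 × 10⁻⁴)(-9.3)+(7.3 × 10⁻⁴)(+0.03) = 1.0 × 10⁻³ → stable
  132–143 m: −αΔT+βΔS = −(1.1 × 10⁻⁴)(+4.9)+(7.3 × 10⁻⁴)(+1.57) = 6.1 × 10⁻⁴ → stable
  143–233 m: −αΔT+βΔS = −(1.1 × 10⁻⁴)(+3.6)+(7.3 × 10⁻⁴)(-1.00) = -1.1 × 10⁻³ → UNSTABLE
  233–244 m: −αΔT+βΔS = −(1.1 × 10⁻⁴)(+0.9)+(7.3 × 10⁻⁴)(+0.27) = 9.8 × 10⁻⁵ → stable
The 143–233 m interval has Δρ < 0: lighter water underlies denser water.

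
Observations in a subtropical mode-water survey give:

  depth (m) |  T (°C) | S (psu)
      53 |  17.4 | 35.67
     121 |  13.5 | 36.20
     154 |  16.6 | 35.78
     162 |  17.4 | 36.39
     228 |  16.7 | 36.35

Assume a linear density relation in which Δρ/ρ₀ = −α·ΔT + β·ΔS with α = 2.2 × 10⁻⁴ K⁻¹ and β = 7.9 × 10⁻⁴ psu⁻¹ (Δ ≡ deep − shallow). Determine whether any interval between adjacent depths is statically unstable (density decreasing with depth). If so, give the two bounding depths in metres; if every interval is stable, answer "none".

Evaluate Δρ/ρ₀ = −αΔT + βΔS across each adjacent pair:
  53–121 m: −αΔT+βΔS = −(2.2 × 10⁻⁴)(-3.9)+(7.9 × 10⁻⁴)(+0.53) = 1.3 × 10⁻³ → stable
  121–154 m: −αΔT+βΔS = −(2.2 × 10⁻⁴)(+3.1)+(7.9 × 10⁻⁴)(-0.42) = -1.0 × 10⁻³ → UNSTABLE
  154–162 m: −αΔT+βΔS = −(2.2 × 10⁻⁴)(+0.8)+(7.9 × 10⁻⁴)(+0.61) = 3.1 × 10⁻⁴ → stable
  162–228 m: −αΔT+βΔS = −(2.2 × 10⁻⁴)(-0.7)+(7.9 × 10⁻⁴)(-0.04) = 1.2 × 10⁻⁴ → stable
The 121–154 m interval has Δρ < 0: lighter water underlies denser water.

121–154 m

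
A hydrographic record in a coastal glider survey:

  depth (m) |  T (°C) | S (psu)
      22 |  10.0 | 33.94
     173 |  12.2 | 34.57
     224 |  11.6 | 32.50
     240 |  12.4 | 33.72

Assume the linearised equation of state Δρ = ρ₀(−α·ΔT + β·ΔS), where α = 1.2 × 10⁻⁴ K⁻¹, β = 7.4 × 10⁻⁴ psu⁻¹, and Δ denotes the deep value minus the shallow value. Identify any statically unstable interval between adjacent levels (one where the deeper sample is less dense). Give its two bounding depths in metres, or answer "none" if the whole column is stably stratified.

Evaluate Δρ/ρ₀ = −αΔT + βΔS across each adjacent pair:
  22–173 m: −αΔT+βΔS = −(1.2 × 10⁻⁴)(+2.2)+(7.4 × 10⁻⁴)(+0.63) = 2.0 × 10⁻⁴ → stable
  173–224 m: −αΔT+βΔS = −(1.2 × 10⁻⁴)(-0.6)+(7.4 × 10⁻⁴)(-2.07) = -1.5 × 10⁻³ → UNSTABLE
  224–240 m: −αΔT+βΔS = −(1.2 × 10⁻⁴)(+0.8)+(7.4 × 10⁻⁴)(+1.22) = 8.1 × 10⁻⁴ → stable
The 173–224 m interval has Δρ < 0: lighter water underlies denser water.

173–224 m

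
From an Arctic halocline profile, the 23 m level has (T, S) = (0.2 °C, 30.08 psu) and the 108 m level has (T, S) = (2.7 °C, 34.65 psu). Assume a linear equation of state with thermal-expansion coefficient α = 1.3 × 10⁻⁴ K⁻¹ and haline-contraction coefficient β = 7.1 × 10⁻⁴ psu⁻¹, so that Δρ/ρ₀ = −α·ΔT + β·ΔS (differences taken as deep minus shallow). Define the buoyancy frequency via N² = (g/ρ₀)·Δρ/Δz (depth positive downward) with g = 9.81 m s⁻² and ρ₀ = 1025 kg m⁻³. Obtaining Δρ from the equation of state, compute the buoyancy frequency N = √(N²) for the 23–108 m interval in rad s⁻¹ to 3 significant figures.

0.0184 rad s⁻¹

ΔT = +2.5 K, ΔS = +4.57 psu (deep − shallow).
Δρ/ρ₀ = −αΔT + βΔS = -3.25 × 10⁻⁴ + 3.2447 × 10⁻³ = 2.9197 × 10⁻³, so Δρ ≈ 2.993 kg m⁻³.
N² = (g/ρ₀)·Δρ/Δz = g·(Δρ/ρ₀)/Δz = 9.81 × 2.9197 × 10⁻³ / 85 = 3.3697 × 10⁻⁴ s⁻².
N = √(3.3697 × 10⁻⁴) = 0.018357 rad s⁻¹ ≈ 0.0184 rad s⁻¹.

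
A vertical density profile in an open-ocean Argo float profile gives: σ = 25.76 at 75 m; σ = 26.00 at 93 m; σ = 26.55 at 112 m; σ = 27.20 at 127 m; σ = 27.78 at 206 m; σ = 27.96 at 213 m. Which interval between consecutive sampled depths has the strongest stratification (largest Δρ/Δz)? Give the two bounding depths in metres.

112–127 m

Compute the density gradient over each adjacent pair:
  75–93 m: Δρ/Δz = 0.24/18 = 0.013 kg m⁻⁴
  93–112 m: Δρ/Δz = 0.55/19 = 0.029 kg m⁻⁴
  112–127 m: Δρ/Δz = 0.65/15 = 0.043 kg m⁻⁴
  127–206 m: Δρ/Δz = 0.58/79 = 7.3 × 10⁻³ kg m⁻⁴
  206–213 m: Δρ/Δz = 0.18/7 = 0.026 kg m⁻⁴
The largest gradient is in the 112–127 m interval — the pycnocline.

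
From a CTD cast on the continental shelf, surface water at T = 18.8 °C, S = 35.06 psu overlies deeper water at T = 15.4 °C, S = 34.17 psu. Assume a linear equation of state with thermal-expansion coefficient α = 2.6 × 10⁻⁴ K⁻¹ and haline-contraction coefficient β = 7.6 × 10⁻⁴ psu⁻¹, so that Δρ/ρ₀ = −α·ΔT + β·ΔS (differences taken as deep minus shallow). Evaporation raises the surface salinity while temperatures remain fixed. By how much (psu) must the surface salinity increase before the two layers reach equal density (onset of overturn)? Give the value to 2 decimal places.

Neutral buoyancy requires −α(T_deep − T_surf) + β(S_deep − S_surf′) = 0.
S_surf′ = S_deep − (α/β)·ΔT = 34.17 − (2.6 × 10⁻⁴/7.6 × 10⁻⁴)·(-3.4) = 35.3332 psu.
Increase required: 35.3332 − 35.06 = 0.2732 psu.

0.27 psu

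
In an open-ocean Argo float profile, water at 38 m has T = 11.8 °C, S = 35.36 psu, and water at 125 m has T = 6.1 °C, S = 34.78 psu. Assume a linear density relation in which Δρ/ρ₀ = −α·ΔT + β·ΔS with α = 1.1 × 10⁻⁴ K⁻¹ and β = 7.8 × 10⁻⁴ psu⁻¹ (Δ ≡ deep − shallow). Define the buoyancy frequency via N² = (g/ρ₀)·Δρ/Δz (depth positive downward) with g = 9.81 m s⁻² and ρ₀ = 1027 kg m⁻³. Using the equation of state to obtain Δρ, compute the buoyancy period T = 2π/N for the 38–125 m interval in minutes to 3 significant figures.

23.6 min

ΔT = -5.7 K, ΔS = -0.58 psu (deep − shallow).
Δρ/ρ₀ = −αΔT + βΔS = 6.27 × 10⁻⁴ − 4.524 × 10⁻⁴ = 1.746 × 10⁻⁴, so Δρ ≈ 0.1793 kg m⁻³.
N² = (g/ρ₀)·Δρ/Δz = g·(Δρ/ρ₀)/Δz = 9.81 × 1.746 × 10⁻⁴ / 87 = 1.9688 × 10⁻⁵ s⁻².
N = √(1.9688 × 10⁻⁵) = 4.4371 × 10⁻³ rad s⁻¹ → T = 2π/N = 1.4161 × 10³ s = 23.602 min ≈ 23.6 min.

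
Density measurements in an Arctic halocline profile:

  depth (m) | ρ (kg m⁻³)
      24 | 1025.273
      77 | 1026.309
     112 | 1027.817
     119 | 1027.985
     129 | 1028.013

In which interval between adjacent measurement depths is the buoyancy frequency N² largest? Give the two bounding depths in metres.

77–112 m

Compute the density gradient over each adjacent pair:
  24–77 m: Δρ/Δz = 1.036/53 = 0.020 kg m⁻⁴
  77–112 m: Δρ/Δz = 1.508/35 = 0.043 kg m⁻⁴
  112–119 m: Δρ/Δz = 0.168/7 = 0.024 kg m⁻⁴
  119–129 m: Δρ/Δz = 0.028/10 = 2.8 × 10⁻³ kg m⁻⁴
The largest gradient is in the 77–112 m interval — the pycnocline.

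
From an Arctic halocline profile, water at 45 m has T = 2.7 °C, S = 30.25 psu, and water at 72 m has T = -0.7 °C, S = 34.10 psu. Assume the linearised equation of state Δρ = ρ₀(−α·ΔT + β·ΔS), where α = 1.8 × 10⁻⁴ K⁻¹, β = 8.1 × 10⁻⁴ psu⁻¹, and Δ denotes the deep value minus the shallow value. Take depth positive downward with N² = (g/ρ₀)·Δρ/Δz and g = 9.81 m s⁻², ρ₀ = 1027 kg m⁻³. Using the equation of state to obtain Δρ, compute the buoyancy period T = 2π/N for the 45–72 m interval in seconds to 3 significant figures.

ΔT = -3.4 K, ΔS = +3.85 psu (deep − shallow).
Δρ/ρ₀ = −αΔT + βΔS = 6.12 × 10⁻⁴ + 3.1185 × 10⁻³ = 3.7305 × 10⁻³, so Δρ ≈ 3.831 kg m⁻³.
N² = (g/ρ₀)·Δρ/Δz = g·(Δρ/ρ₀)/Δz = 9.81 × 3.7305 × 10⁻³ / 27 = 1.3554 × 10⁻³ s⁻².
N = √(1.3554 × 10⁻³) = 0.036816 rad s⁻¹ → T = 2π/N = 170.66 s ≈ 171 s.

171 s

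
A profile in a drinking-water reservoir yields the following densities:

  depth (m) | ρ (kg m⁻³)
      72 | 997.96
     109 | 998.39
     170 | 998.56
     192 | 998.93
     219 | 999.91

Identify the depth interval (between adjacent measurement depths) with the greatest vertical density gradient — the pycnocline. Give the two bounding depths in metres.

192–219 m

Compute the density gradient over each adjacent pair:
  72–109 m: Δρ/Δz = 0.43/37 = 0.012 kg m⁻⁴
  109–170 m: Δρ/Δz = 0.17/61 = 2.8 × 10⁻³ kg m⁻⁴
  170–192 m: Δρ/Δz = 0.37/22 = 0.017 kg m⁻⁴
  192–219 m: Δρ/Δz = 0.98/27 = 0.036 kg m⁻⁴
The largest gradient is in the 192–219 m interval — the pycnocline.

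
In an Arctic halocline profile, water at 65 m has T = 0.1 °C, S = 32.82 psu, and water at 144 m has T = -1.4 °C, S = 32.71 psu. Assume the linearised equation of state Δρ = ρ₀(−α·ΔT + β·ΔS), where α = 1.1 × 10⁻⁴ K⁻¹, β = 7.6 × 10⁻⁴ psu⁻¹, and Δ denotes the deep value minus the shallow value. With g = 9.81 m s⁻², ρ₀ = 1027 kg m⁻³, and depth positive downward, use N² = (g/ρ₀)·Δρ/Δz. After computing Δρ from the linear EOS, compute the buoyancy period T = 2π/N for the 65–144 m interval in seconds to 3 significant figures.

1.98 × 10³ s

ΔT = -1.5 K, ΔS = -0.11 psu (deep − shallow).
Δρ/ρ₀ = −αΔT + βΔS = 1.65 × 10⁻⁴ − 8.36 × 10⁻⁵ = 8.14 × 10⁻⁵, so Δρ ≈ 0.08360 kg m⁻³.
N² = (g/ρ₀)·Δρ/Δz = g·(Δρ/ρ₀)/Δz = 9.81 × 8.14 × 10⁻⁵ / 79 = 1.0108 × 10⁻⁵ s⁻².
N = √(1.0108 × 10⁻⁵) = 3.1793 × 10⁻³ rad s⁻¹ → T = 2π/N = 1.9763 × 10³ s ≈ 1.98 × 10³ s.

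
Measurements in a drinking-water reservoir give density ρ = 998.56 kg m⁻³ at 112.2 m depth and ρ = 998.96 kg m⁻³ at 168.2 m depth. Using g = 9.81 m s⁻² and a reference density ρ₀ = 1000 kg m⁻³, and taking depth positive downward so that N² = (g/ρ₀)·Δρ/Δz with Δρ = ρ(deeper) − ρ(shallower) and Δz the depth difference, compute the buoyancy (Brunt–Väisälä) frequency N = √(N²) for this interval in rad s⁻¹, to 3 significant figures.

8.37 × 10⁻³ rad s⁻¹

Δρ = 998.96 − 998.56 = 0.40 kg m⁻³ over Δz = 168.2 − 112.2 = 56 m.
N² = (9.81/1000) × (0.40/56) = 7.0071 × 10⁻⁵ s⁻².
N = √(7.0071 × 10⁻⁵) = 8.3708 × 10⁻³ rad s⁻¹ ≈ 8.37 × 10⁻³ rad s⁻¹.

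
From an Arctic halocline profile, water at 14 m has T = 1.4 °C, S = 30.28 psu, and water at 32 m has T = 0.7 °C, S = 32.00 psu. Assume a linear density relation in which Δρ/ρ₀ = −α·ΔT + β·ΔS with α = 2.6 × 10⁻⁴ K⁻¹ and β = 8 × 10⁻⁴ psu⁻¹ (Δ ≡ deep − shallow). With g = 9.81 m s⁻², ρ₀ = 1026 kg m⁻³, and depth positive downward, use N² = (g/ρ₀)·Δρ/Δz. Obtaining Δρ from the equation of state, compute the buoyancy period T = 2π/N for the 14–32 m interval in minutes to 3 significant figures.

3.59 min

ΔT = -0.7 K, ΔS = +1.72 psu (deep − shallow).
Δρ/ρ₀ = −αΔT + βΔS = 1.82 × 10⁻⁴ + 1.376 × 10⁻³ = 1.558 × 10⁻³, so Δρ ≈ 1.599 kg m⁻³.
N² = (g/ρ₀)·Δρ/Δz = g·(Δρ/ρ₀)/Δz = 9.81 × 1.558 × 10⁻³ / 18 = 8.4911 × 10⁻⁴ s⁻².
N = √(8.4911 × 10⁻⁴) = 0.029139 rad s⁻¹ → T = 2π/N = 215.63 s = 3.5938 min ≈ 3.59 min.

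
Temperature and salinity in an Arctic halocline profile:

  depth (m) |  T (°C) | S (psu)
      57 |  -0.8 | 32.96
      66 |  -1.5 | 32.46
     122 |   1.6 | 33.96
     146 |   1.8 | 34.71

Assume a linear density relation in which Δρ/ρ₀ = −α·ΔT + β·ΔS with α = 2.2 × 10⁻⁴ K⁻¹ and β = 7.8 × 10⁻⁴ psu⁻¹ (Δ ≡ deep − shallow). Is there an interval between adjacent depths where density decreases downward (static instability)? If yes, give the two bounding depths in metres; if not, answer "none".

Evaluate Δρ/ρ₀ = −αΔT + βΔS across each adjacent pair:
  57–66 m: −αΔT+βΔS = −(2.2 × 10⁻⁴)(-0.7)+(7.8 × 10⁻⁴)(-0.50) = -2.4 × 10⁻⁴ → UNSTABLE
  66–122 m: −αΔT+βΔS = −(2.2 × 10⁻⁴)(+3.1)+(7.8 × 10⁻⁴)(+1.50) = 4.9 × 10⁻⁴ → stable
  122–146 m: −αΔT+βΔS = −(2.2 × 10⁻⁴)(+0.2)+(7.8 × 10⁻⁴)(+0.75) = 5.4 × 10⁻⁴ → stable
The 57–66 m interval has Δρ < 0: lighter water underlies denser water.

57–66 m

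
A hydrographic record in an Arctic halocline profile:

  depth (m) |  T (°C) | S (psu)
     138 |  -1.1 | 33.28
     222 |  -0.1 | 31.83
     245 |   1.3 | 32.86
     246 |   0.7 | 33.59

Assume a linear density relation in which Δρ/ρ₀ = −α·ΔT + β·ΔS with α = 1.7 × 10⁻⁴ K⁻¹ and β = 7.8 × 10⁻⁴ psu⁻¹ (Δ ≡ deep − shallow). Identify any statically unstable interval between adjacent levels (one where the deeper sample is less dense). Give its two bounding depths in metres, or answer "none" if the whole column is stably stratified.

138–222 m

Evaluate Δρ/ρ₀ = −αΔT + βΔS across each adjacent pair:
  138–222 m: −αΔT+βΔS = −(1.7 × 10⁻⁴)(+1.0)+(7.8 × 10⁻⁴)(-1.45) = -1.3 × 10⁻³ → UNSTABLE
  222–245 m: −αΔT+βΔS = −(1.7 × 10⁻⁴)(+1.4)+(7.8 × 10⁻⁴)(+1.03) = 5.7 × 10⁻⁴ → stable
  245–246 m: −αΔT+βΔS = −(1.7 × 10⁻⁴)(-0.6)+(7.8 × 10⁻⁴)(+0.73) = 6.7 × 10⁻⁴ → stable
The 138–222 m interval has Δρ < 0: lighter water underlies denser water.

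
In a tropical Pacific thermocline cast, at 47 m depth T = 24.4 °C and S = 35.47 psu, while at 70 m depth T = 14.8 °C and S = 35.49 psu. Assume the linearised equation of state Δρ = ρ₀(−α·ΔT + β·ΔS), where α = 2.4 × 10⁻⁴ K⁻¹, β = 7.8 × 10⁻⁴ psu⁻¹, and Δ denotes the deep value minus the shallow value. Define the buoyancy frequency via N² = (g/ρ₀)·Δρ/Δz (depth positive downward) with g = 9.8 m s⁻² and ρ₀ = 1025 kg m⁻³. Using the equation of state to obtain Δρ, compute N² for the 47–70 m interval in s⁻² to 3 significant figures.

ΔT = -9.6 K, ΔS = +0.02 psu (deep − shallow).
Δρ/ρ₀ = −αΔT + βΔS = 2.304 × 10⁻³ + 1.56 × 10⁻⁵ = 2.3196 × 10⁻³, so Δρ ≈ 2.378 kg m⁻³.
N² = (g/ρ₀)·Δρ/Δz = g·(Δρ/ρ₀)/Δz = 9.8 × 2.3196 × 10⁻³ / 23 = 9.8835 × 10⁻⁴ s⁻² ≈ 9.88 × 10⁻⁴ s⁻².

9.88 × 10⁻⁴ s⁻²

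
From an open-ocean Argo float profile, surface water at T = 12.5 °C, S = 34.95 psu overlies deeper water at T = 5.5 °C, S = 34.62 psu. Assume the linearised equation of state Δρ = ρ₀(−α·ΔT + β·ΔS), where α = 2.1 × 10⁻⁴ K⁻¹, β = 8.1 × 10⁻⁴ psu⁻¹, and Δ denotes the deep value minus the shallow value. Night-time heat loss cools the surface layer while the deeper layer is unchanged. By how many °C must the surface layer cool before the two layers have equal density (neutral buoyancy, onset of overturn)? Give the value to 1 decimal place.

5.7 °C

Neutral buoyancy requires Δρ = 0, i.e. −α(T_deep − T_surf′) + β(S_deep − S_surf) = 0.
T_surf′ = T_deep − (β/α)·ΔS = 5.5 − (8.1 × 10⁻⁴/2.1 × 10⁻⁴)·(-0.33) = 6.773 °C.
Cooling required: 12.5 − (6.773) = 5.727 °C.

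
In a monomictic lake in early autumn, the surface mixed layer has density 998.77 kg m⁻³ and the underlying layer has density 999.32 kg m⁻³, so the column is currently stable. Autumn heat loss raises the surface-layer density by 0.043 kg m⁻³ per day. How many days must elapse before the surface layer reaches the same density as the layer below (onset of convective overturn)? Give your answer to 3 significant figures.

12.8 days

Density deficit of the surface layer: 999.32 − 998.77 = 0.55 kg m⁻³.
Required change = 0.55 / 0.043 = 12.8 days.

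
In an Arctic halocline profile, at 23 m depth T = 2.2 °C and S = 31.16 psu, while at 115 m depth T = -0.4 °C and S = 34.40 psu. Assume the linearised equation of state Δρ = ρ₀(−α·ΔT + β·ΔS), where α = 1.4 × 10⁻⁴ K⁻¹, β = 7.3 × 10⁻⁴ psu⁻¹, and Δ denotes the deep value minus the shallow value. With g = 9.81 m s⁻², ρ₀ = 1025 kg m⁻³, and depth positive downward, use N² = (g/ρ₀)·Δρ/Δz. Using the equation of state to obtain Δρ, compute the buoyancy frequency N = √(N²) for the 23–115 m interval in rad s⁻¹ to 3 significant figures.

ΔT = -2.6 K, ΔS = +3.24 psu (deep − shallow).
Δρ/ρ₀ = −αΔT + βΔS = 3.64 × 10⁻⁴ + 2.3652 × 10⁻³ = 2.7292 × 10⁻³, so Δρ ≈ 2.797 kg m⁻³.
N² = (g/ρ₀)·Δρ/Δz = g·(Δρ/ρ₀)/Δz = 9.81 × 2.7292 × 10⁻³ / 92 = 2.9102 × 10⁻⁴ s⁻².
N = √(2.9102 × 10⁻⁴) = 0.017059 rad s⁻¹ ≈ 0.0171 rad s⁻¹.

0.0171 rad s⁻¹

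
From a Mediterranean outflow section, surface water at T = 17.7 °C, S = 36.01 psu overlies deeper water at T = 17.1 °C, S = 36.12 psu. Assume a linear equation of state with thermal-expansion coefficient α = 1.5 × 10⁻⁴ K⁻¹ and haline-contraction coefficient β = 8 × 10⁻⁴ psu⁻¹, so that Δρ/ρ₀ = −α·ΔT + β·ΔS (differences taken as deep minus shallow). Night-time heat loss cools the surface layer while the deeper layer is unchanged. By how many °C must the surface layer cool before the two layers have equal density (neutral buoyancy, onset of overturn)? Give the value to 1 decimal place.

1.2 °C

Neutral buoyancy requires Δρ = 0, i.e. −α(T_deep − T_surf′) + β(S_deep − S_surf) = 0.
T_surf′ = T_deep − (β/α)·ΔS = 17.1 − (8 × 10⁻⁴/1.5 × 10⁻⁴)·(+0.11) = 16.513 °C.
Cooling required: 17.7 − (16.513) = 1.187 °C.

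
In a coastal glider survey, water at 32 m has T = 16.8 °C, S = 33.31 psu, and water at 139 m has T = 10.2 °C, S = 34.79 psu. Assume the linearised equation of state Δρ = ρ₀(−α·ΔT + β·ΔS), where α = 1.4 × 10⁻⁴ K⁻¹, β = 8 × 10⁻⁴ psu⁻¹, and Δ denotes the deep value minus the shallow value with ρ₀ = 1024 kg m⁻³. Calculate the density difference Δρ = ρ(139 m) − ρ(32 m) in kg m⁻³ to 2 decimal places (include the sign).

+2.16 kg m⁻³

ΔT = -6.6 K, ΔS = +1.48 psu (deep − shallow).
Δρ/ρ₀ = −(1.4 × 10⁻⁴)(-6.6) + (8 × 10⁻⁴)(+1.48) = 2.108 × 10⁻³.
Δρ = 1024 × (2.108 × 10⁻³) = +2.16 kg m⁻³.
Positive Δρ: denser below, stable.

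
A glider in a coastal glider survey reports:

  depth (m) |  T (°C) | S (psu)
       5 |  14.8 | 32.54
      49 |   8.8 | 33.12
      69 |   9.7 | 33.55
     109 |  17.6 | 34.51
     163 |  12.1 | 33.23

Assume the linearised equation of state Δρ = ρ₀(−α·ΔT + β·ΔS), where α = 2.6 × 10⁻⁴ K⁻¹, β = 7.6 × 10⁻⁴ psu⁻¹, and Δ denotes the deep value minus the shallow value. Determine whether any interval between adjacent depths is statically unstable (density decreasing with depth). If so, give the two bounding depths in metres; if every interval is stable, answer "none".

Evaluate Δρ/ρ₀ = −αΔT + βΔS across each adjacent pair:
  5–49 m: −αΔT+βΔS = −(2.6 × 10⁻⁴)(-6.0)+(7.6 × 10⁻⁴)(+0.58) = 2.0 × 10⁻³ → stable
  49–69 m: −αΔT+βΔS = −(2.6 × 10⁻⁴)(+0.9)+(7.6 × 10⁻⁴)(+0.43) = 9.3 × 10⁻⁵ → stable
  69–109 m: −αΔT+βΔS = −(2.6 × 10⁻⁴)(+7.9)+(7.6 × 10⁻⁴)(+0.96) = -1.3 × 10⁻³ → UNSTABLE
  109–163 m: −αΔT+βΔS = −(2.6 × 10⁻⁴)(-5.5)+(7.6 × 10⁻⁴)(-1.28) = 4.6 × 10⁻⁴ → stable
The 69–109 m interval has Δρ < 0: lighter water underlies denser water.

69–109 m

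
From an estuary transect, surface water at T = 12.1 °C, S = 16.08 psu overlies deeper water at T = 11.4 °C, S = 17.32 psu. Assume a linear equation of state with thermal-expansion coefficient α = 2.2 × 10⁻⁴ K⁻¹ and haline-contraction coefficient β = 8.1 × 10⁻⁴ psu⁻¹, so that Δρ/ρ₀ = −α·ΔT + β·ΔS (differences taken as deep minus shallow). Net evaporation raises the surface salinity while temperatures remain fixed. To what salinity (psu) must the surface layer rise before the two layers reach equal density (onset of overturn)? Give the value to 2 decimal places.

17.51 psu

Neutral buoyancy requires −α(T_deep − T_surf) + β(S_deep − S_surf′) = 0.
S_surf′ = S_deep − (α/β)·ΔT = 17.32 − (2.2 × 10⁻⁴/8.1 × 10⁻⁴)·(-0.7) = 17.5101 psu.
Increase required: 17.5101 − 16.08 = 1.4301 psu.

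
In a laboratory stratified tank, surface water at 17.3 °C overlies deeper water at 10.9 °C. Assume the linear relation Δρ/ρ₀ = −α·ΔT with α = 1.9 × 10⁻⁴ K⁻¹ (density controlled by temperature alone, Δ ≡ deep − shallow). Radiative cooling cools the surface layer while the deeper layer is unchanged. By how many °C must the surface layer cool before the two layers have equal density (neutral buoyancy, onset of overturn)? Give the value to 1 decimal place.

With temperature the only control, equal density requires T_surf′ = T_deep.
T_surf′ = 10.9 °C.
Cooling required: 17.3 − 10.9 = 6.4 °C.

6.4 °C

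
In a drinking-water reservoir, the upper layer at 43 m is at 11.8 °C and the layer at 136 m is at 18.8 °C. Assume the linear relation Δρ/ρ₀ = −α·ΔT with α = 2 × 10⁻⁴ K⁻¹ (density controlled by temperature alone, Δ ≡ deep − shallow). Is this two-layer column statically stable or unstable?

ΔT = 18.8 − 11.8 = +7.0 K, so Δρ/ρ₀ = −αΔT = -1.40 × 10⁻³.
Δρ/ρ₀ < 0, so Δρ < 0: deeper water is lighter → statically unstable; the column would overturn.

unstable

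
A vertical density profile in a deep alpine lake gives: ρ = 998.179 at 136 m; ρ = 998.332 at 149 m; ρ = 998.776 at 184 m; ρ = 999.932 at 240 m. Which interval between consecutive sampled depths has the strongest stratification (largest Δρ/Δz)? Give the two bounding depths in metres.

184–240 m

Compute the density gradient over each adjacent pair:
  136–149 m: Δρ/Δz = 0.153/13 = 0.012 kg m⁻⁴
  149–184 m: Δρ/Δz = 0.444/35 = 0.013 kg m⁻⁴
  184–240 m: Δρ/Δz = 1.156/56 = 0.021 kg m⁻⁴
The largest gradient is in the 184–240 m interval — the pycnocline.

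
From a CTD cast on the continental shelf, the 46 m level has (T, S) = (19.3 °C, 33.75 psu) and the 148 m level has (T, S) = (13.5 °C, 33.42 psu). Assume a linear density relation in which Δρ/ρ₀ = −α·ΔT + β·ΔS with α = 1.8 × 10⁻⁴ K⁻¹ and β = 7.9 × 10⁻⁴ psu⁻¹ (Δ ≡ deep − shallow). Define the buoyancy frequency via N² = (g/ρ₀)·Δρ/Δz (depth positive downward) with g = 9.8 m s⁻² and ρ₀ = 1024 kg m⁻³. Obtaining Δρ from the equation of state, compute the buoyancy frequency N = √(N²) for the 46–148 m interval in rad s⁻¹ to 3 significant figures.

ΔT = -5.8 K, ΔS = -0.33 psu (deep − shallow).
Δρ/ρ₀ = −αΔT + βΔS = 1.044 × 10⁻³ − 2.607 × 10⁻⁴ = 7.833 × 10⁻⁴, so Δρ ≈ 0.8021 kg m⁻³.
N² = (g/ρ₀)·Δρ/Δz = g·(Δρ/ρ₀)/Δz = 9.8 × 7.833 × 10⁻⁴ / 102 = 7.5258 × 10⁻⁵ s⁻².
N = √(7.5258 × 10⁻⁵) = 8.6751 × 10⁻³ rad s⁻¹ ≈ 8.68 × 10⁻³ rad s⁻¹.

8.68 × 10⁻³ rad s⁻¹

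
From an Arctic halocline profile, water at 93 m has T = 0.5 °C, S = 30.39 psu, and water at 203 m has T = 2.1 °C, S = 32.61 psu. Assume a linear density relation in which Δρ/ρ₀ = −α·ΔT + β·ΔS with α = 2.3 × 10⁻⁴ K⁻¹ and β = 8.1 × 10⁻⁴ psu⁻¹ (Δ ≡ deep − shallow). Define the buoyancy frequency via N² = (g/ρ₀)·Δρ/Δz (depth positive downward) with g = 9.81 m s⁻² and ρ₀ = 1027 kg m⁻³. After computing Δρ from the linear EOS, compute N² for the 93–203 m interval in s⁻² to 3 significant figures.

ΔT = +1.6 K, ΔS = +2.22 psu (deep − shallow).
Δρ/ρ₀ = −αΔT + βΔS = -3.68 × 10⁻⁴ + 1.7982 × 10⁻³ = 1.4302 × 10⁻³, so Δρ ≈ 1.469 kg m⁻³.
N² = (g/ρ₀)·Δρ/Δz = g·(Δρ/ρ₀)/Δz = 9.81 × 1.4302 × 10⁻³ / 110 = 1.2755 × 10⁻⁴ s⁻² ≈ 1.28 × 10⁻⁴ s⁻².

1.28 × 10⁻⁴ s⁻²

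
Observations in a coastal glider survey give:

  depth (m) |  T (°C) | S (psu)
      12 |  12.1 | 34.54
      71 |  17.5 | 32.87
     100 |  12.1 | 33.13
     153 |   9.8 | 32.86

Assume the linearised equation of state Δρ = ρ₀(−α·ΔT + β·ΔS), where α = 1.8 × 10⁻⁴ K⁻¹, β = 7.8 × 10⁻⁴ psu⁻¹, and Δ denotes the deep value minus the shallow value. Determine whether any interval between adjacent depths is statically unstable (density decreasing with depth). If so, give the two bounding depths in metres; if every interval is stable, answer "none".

Evaluate Δρ/ρ₀ = −αΔT + βΔS across each adjacent pair:
  12–71 m: −αΔT+βΔS = −(1.8 × 10⁻⁴)(+5.4)+(7.8 × 10⁻⁴)(-1.67) = -2.3 × 10⁻³ → UNSTABLE
  71–100 m: −αΔT+βΔS = −(1.8 × 10⁻⁴)(-5.4)+(7.8 × 10⁻⁴)(+0.26) = 1.2 × 10⁻³ → stable
  100–153 m: −αΔT+βΔS = −(1.8 × 10⁻⁴)(-2.3)+(7.8 × 10⁻⁴)(-0.27) = 2.0 × 10⁻⁴ → stable
The 12–71 m interval has Δρ < 0: lighter water underlies denser water.

12–71 m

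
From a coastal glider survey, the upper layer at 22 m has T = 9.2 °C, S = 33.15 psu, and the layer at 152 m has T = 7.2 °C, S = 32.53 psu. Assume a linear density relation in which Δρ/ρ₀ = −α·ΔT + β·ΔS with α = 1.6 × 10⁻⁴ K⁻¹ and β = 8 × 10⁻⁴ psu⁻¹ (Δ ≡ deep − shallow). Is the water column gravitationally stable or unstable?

unstable

ΔT = 7.2 − 9.2 = -2.0 K and ΔS = 32.53 − 33.15 = -0.62 psu (deep − shallow).
−αΔT = 3.20 × 10⁻⁴; βΔS = -4.96 × 10⁻⁴; sum Δρ/ρ₀ = -1.76 × 10⁻⁴.
Δρ/ρ₀ < 0, so Δρ < 0: deeper water is lighter → statically unstable; the column would overturn.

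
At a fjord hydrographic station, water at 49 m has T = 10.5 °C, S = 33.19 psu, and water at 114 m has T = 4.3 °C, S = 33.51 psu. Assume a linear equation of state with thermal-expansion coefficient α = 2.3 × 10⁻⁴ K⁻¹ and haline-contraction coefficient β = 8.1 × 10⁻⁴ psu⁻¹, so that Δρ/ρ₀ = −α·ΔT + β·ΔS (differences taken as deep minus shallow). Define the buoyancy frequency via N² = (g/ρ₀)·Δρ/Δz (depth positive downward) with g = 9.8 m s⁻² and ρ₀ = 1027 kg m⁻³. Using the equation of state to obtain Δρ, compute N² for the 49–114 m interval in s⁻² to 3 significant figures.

ΔT = -6.2 K, ΔS = +0.32 psu (deep − shallow).
Δρ/ρ₀ = −αΔT + βΔS = 1.426 × 10⁻³ + 2.592 × 10⁻⁴ = 1.6852 × 10⁻³, so Δρ ≈ 1.731 kg m⁻³.
N² = (g/ρ₀)·Δρ/Δz = g·(Δρ/ρ₀)/Δz = 9.8 × 1.6852 × 10⁻³ / 65 = 2.5408 × 10⁻⁴ s⁻² ≈ 2.54 × 10⁻⁴ s⁻².

2.54 × 10⁻⁴ s⁻²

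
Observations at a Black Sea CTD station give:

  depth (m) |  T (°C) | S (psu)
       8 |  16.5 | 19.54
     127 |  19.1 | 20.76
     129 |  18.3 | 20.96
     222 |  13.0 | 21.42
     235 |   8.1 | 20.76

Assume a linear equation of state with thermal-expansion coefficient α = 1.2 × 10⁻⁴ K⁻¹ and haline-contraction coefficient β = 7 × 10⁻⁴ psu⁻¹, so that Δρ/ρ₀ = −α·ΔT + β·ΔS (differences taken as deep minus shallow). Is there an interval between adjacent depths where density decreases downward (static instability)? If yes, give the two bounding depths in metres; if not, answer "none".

none

Evaluate Δρ/ρ₀ = −αΔT + βΔS across each adjacent pair:
  8–127 m: −αΔT+βΔS = −(1.2 × 10⁻⁴)(+2.6)+(7 × 10⁻⁴)(+1.22) = 5.4 × 10⁻⁴ → stable
  127–129 m: −αΔT+βΔS = −(1.2 × 10⁻⁴)(-0.8)+(7 × 10⁻⁴)(+0.20) = 2.4 × 10⁻⁴ → stable
  129–222 m: −αΔT+βΔS = −(1.2 × 10⁻⁴)(-5.3)+(7 × 10⁻⁴)(+0.46) = 9.6 × 10⁻⁴ → stable
  222–235 m: −αΔT+βΔS = −(1.2 × 10⁻⁴)(-4.9)+(7 × 10⁻⁴)(-0.66) = 1.3 × 10⁻⁴ → stable
Every interval has Δρ > 0: the column is stably stratified throughout.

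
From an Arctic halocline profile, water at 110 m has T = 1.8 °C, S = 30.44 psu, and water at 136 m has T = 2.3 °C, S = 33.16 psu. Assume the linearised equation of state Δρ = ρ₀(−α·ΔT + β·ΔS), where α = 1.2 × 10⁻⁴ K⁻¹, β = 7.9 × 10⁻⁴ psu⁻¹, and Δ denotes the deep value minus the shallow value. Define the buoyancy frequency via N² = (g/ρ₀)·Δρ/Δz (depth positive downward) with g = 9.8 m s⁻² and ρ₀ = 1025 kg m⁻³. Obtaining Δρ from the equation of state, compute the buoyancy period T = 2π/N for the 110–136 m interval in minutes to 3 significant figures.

ΔT = +0.5 K, ΔS = +2.72 psu (deep − shallow).
Δρ/ρ₀ = −αΔT + βΔS = -6.00 × 10⁻⁵ + 2.1488 × 10⁻³ = 2.0888 × 10⁻³, so Δρ ≈ 2.141 kg m⁻³.
N² = (g/ρ₀)·Δρ/Δz = g·(Δρ/ρ₀)/Δz = 9.8 × 2.0888 × 10⁻³ / 26 = 7.8732 × 10⁻⁴ s⁻².
N = √(7.8732 × 10⁻⁴) = 0.028059 rad s⁻¹ → T = 2π/N = 223.93 s = 3.7322 min ≈ 3.73 min.

3.73 min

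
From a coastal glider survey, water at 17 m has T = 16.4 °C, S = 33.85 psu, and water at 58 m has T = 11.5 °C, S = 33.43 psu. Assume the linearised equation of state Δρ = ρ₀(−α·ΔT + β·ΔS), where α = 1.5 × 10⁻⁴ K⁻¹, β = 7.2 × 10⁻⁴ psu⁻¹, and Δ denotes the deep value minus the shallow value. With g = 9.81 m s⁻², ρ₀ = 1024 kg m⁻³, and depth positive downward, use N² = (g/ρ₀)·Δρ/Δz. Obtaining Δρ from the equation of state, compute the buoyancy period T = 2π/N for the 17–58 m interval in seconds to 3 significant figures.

618 s

ΔT = -4.9 K, ΔS = -0.42 psu (deep − shallow).
Δρ/ρ₀ = −αΔT + βΔS = 7.35 × 10⁻⁴ − 3.024 × 10⁻⁴ = 4.326 × 10⁻⁴, so Δρ ≈ 0.4430 kg m⁻³.
N² = (g/ρ₀)·Δρ/Δz = g·(Δρ/ρ₀)/Δz = 9.81 × 4.326 × 10⁻⁴ / 41 = 1.0351 × 10⁻⁴ s⁻².
N = √(1.0351 × 10⁻⁴) = 0.010174 rad s⁻¹ → T = 2π/N = 617.57 s ≈ 618 s.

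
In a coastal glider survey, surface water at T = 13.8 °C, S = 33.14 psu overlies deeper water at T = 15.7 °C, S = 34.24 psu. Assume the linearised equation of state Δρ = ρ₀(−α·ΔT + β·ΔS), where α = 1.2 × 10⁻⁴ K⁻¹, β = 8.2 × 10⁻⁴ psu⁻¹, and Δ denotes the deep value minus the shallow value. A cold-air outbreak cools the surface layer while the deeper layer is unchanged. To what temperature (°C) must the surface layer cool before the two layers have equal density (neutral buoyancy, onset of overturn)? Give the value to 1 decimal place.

Neutral buoyancy requires Δρ = 0, i.e. −α(T_deep − T_surf′) + β(S_deep − S_surf) = 0.
T_surf′ = T_deep − (β/α)·ΔS = 15.7 − (8.2 × 10⁻⁴/1.2 × 10⁻⁴)·(+1.10) = 8.183 °C.
Cooling required: 13.8 − (8.183) = 5.617 °C.

8.2 °C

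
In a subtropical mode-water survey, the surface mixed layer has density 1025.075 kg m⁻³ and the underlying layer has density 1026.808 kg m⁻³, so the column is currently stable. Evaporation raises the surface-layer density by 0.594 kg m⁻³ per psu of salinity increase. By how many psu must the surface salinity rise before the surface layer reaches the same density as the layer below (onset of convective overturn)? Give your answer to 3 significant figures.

Density deficit of the surface layer: 1026.808 − 1025.075 = 1.733 kg m⁻³.
Required change = 1.733 / 0.594 = 2.92 psu.

2.92 psu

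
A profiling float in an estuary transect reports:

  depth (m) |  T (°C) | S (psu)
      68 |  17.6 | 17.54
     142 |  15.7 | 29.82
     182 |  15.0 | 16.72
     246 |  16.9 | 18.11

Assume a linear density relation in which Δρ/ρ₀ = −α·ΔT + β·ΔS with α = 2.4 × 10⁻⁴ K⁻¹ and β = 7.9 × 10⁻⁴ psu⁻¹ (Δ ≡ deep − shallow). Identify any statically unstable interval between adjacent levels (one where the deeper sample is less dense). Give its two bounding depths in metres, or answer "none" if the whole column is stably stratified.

142–182 m

Evaluate Δρ/ρ₀ = −αΔT + βΔS across each adjacent pair:
  68–142 m: −αΔT+βΔS = −(2.4 × 10⁻⁴)(-1.9)+(7.9 × 10⁻⁴)(+12.28) = 0.010 → stable
  142–182 m: −αΔT+βΔS = −(2.4 × 10⁻⁴)(-0.7)+(7.9 × 10⁻⁴)(-13.10) = -0.010 → UNSTABLE
  182–246 m: −αΔT+βΔS = −(2.4 × 10⁻⁴)(+1.9)+(7.9 × 10⁻⁴)(+1.39) = 6.4 × 10⁻⁴ → stable
The 142–182 m interval has Δρ < 0: lighter water underlies denser water.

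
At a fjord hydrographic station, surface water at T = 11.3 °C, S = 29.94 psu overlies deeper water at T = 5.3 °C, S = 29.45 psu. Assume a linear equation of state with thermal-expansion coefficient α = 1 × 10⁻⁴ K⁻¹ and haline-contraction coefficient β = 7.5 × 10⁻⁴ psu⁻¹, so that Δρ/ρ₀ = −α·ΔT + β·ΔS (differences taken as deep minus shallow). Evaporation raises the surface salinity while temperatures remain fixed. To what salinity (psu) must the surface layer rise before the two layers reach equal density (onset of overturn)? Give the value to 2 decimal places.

30.25 psu

Neutral buoyancy requires −α(T_deep − T_surf) + β(S_deep − S_surf′) = 0.
S_surf′ = S_deep − (α/β)·ΔT = 29.45 − (1 × 10⁻⁴/7.5 × 10⁻⁴)·(-6.0) = 30.2500 psu.
Increase required: 30.2500 − 29.94 = 0.3100 psu.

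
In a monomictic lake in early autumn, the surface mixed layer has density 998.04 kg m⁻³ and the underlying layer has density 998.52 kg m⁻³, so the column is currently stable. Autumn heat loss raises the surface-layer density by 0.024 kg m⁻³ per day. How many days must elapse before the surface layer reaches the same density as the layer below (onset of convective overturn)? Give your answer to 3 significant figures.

Density deficit of the surface layer: 998.52 − 998.04 = 0.48 kg m⁻³.
Required change = 0.48 / 0.024 = 20.0 days.

20.0 days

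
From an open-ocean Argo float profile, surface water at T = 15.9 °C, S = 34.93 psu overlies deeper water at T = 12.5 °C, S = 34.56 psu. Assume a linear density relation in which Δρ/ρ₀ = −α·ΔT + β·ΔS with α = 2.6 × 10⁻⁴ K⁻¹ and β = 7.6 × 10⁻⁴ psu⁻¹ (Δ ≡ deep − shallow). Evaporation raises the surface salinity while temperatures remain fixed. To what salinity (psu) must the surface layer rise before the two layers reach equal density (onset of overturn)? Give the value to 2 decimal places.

Neutral buoyancy requires −α(T_deep − T_surf) + β(S_deep − S_surf′) = 0.
S_surf′ = S_deep − (α/β)·ΔT = 34.56 − (2.6 × 10⁻⁴/7.6 × 10⁻⁴)·(-3.4) = 35.7232 psu.
Increase required: 35.7232 − 34.93 = 0.7932 psu.

35.72 psu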